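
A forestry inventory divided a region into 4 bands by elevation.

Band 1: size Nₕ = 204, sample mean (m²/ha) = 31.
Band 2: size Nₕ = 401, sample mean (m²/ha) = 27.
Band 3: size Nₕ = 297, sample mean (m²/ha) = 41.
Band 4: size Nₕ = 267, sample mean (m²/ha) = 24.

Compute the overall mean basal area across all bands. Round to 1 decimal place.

x̄_st = (Σ Nₕx̄ₕ) / (Σ Nₕ) = (204·31 + 401·27 + 297·41 + 267·24) / 1169
= 35736 / 1169 = 30.570... → 30.6.

30.6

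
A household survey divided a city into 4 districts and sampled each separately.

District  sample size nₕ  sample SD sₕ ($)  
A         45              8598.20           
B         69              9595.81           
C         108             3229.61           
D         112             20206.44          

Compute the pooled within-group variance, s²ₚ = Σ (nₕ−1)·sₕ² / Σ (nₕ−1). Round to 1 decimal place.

169550495.5

A: (45−1)·8598.20² = 44·73929043.24 = 3252877902.56
B: (69−1)·9595.81² = 68·92079569.5561 = 6261410729.8148
C: (108−1)·3229.61² = 107·10430380.7521 = 1116050740.4747
D: (112−1)·20206.44² = 111·408300217.4736 = 45321324139.5696
Numerator = 55951663512.4191; denominator = Σ(nₕ−1) = 330.
s²ₚ = 55951663512.4191/330 = 169550495.492... → 169550495.5.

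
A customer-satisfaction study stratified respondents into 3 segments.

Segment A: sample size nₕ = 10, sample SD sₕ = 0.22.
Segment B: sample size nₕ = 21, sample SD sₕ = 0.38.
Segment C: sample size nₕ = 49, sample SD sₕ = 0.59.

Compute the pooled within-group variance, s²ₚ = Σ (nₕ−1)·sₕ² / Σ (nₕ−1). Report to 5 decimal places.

Degrees of freedom: 9 + 20 + 48 = 77.
Σ(nₕ−1)sₕ² = 9·0.0484 + 20·0.1444 + 48·0.3481 = 20.0324.
s²ₚ = 20.0324 / 77 = 0.2601610... → 0.26016.

0.26016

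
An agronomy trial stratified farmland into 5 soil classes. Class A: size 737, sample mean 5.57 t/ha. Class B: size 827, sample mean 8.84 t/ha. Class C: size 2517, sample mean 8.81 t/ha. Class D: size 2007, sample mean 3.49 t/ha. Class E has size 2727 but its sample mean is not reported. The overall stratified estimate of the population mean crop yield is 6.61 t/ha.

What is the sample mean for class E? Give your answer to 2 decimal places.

6.48

N = 737 + 827 + 2517 + 2007 + 2727 = 8815.
Overall total = μ·N = 6.61·8815 = 58267.15.
Subtract the known strata: 737·5.57 + 827·8.84 + 2517·8.81 + 2007·3.49 = 40594.97.
Remaining total for class E: 58267.15 − 40594.97 = 17672.18.
Divide by its size: 17672.18 / 2727 = 6.4804... → 6.48.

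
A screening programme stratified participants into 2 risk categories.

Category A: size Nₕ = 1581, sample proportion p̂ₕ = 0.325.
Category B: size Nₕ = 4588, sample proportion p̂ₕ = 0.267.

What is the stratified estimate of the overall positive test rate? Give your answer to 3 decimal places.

Wₕ = Nₕ/N with N = 6169: 0.2563, 0.7437.
p̂_st = 0.2563·0.325 + 0.7437·0.267 ≈ 0.28186... → 0.282.

0.282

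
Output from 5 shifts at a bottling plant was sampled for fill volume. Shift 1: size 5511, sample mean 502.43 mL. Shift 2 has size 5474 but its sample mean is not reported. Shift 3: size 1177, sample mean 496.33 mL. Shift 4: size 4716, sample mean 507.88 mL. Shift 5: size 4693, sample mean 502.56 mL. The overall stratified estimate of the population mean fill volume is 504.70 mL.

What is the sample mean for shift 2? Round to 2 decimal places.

N = 5511 + 5474 + 1177 + 4716 + 4693 = 21571.
Overall total = μ·N = 504.70·21571 = 10886883.7.
Subtract the known strata: 5511·502.43 + 1177·496.33 + 4716·507.88 + 4693·502.56 = 8106748.3.
Remaining total for shift 2: 10886883.7 − 8106748.3 = 2780135.4.
Divide by its size: 2780135.4 / 5474 = 507.8801... → 507.88.

507.88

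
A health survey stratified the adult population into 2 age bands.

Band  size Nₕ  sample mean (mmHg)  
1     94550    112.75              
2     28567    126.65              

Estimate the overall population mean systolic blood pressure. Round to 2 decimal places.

115.98

x̄_st = (Σ Nₕx̄ₕ) / (Σ Nₕ) = (94550·112.75 + 28567·126.65) / 123117
= 14278523.05 / 123117 = 115.9752... → 115.98.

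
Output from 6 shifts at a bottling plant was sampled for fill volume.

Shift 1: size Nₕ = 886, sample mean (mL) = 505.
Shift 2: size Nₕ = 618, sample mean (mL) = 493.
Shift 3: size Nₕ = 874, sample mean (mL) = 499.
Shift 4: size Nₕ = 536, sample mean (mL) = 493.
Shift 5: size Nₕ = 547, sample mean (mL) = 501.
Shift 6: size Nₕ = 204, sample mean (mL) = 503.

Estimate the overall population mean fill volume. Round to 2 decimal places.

499.08

N = 886 + 618 + 874 + 536 + 547 + 204 = 3665.
The stratified mean weights each stratum mean by its population share Nₕ/N.
Σ Nₕx̄ₕ = 886·505 + 618·493 + 874·499 + 536·493 + 547·501 + 204·503 = 447430 + 304674 + 436126 + 264248 + 274047 + 102612 = 1829137.
Divide by N: 1829137 / 3665 = 499.0824... → 499.08.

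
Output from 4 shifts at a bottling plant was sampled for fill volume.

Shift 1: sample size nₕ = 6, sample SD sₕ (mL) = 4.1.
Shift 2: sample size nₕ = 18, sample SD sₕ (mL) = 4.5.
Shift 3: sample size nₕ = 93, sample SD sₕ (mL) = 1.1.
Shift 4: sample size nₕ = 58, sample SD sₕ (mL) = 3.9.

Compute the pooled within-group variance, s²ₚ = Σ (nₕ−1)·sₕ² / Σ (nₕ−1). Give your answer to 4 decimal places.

Degrees of freedom: 5 + 17 + 92 + 57 = 171.
Σ(nₕ−1)sₕ² = 5·16.81 + 17·20.25 + 92·1.21 + 57·15.21 = 1406.59.
s²ₚ = 1406.59 / 171 = 8.225673... → 8.2257.

8.2257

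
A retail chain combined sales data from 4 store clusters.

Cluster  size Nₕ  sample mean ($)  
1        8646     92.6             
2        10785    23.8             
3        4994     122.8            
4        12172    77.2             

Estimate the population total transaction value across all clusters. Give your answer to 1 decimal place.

Population total = Σ Nₕ·x̄ₕ (each stratum's size times its mean).
8646·92.6 + 10785·23.8 + 4994·122.8 + 12172·77.2 = 800619.6 + 256683 + 613263.2 + 939678.4 = 2610244.2.

2610244.2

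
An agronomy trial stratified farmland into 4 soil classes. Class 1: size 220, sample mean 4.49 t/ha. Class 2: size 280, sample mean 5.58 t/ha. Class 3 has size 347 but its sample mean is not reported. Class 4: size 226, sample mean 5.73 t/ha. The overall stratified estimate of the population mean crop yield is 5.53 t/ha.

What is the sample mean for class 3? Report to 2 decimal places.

6.02

N = 220 + 280 + 347 + 226 = 1073.
Overall total = μ·N = 5.53·1073 = 5933.69.
Subtract the known strata: 220·4.49 + 280·5.58 + 226·5.73 = 3845.18.
Remaining total for class 3: 5933.69 − 3845.18 = 2088.51.
Divide by its size: 2088.51 / 347 = 6.0188... → 6.02.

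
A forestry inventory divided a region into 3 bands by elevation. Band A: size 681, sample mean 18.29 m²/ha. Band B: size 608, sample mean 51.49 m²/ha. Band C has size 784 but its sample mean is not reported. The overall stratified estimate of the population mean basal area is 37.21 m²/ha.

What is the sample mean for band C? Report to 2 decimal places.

N = 681 + 608 + 784 = 2073.
Overall total = μ·N = 37.21·2073 = 77136.33.
Subtract the known strata: 681·18.29 + 608·51.49 = 43761.41.
Remaining total for band C: 77136.33 − 43761.41 = 33374.92.
Divide by its size: 33374.92 / 784 = 42.5701... → 42.57.

42.57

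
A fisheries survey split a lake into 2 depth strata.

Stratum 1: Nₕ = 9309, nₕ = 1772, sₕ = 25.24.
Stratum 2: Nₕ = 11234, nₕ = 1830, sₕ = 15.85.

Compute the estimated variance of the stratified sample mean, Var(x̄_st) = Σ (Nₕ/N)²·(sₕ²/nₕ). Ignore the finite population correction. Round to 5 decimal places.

N = 20543. Term for each stratum: Wₕ²sₕ²/nₕ.
Var(x̄_st) = 0.07382328 + 0.04105335 = 0.11487662 → 0.11488.

0.11488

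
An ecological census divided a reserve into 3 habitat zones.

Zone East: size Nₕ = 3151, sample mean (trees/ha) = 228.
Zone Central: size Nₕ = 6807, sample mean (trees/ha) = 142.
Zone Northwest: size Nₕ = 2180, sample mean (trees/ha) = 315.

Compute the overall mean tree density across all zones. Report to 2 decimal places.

N = 3151 + 6807 + 2180 = 12138.
The stratified mean weights each stratum mean by its population share Nₕ/N.
Σ Nₕx̄ₕ = 3151·228 + 6807·142 + 2180·315 = 718428 + 966594 + 686700 = 2371722.
Divide by N: 2371722 / 12138 = 195.3964... → 195.40.

195.40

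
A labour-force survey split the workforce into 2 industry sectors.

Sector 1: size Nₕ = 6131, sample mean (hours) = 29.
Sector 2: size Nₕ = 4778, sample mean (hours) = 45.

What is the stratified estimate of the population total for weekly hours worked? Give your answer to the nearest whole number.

392809

Estimate total by summing Nₕ·x̄ₕ over strata.
6131·29 + 4778·45 = 177799 + 215010 = 392809.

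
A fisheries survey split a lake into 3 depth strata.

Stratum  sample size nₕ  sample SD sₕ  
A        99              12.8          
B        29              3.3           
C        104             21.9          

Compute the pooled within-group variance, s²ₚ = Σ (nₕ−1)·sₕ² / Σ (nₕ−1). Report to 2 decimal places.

A: (99−1)·12.8² = 98·163.84 = 16056.32
B: (29−1)·3.3² = 28·10.89 = 304.92
C: (104−1)·21.9² = 103·479.61 = 49399.83
Numerator = 65761.07; denominator = Σ(nₕ−1) = 229.
s²ₚ = 65761.07/229 = 287.1662... → 287.17.

287.17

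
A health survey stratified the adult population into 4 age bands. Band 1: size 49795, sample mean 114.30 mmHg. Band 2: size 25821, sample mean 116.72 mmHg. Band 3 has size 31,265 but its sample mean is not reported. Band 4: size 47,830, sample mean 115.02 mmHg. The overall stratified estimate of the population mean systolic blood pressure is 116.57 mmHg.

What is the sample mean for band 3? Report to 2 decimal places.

N = 49795 + 25821 + 31265 + 47830 = 154711.
Overall total = μ·N = 116.57·154711 = 18034661.27.
Subtract the known strata: 49795·114.30 + 25821·116.72 + 47830·115.02 = 14206802.22.
Remaining total for band 3: 18034661.27 − 14206802.22 = 3827859.05.
Divide by its size: 3827859.05 / 31265 = 122.4327... → 122.43.

122.43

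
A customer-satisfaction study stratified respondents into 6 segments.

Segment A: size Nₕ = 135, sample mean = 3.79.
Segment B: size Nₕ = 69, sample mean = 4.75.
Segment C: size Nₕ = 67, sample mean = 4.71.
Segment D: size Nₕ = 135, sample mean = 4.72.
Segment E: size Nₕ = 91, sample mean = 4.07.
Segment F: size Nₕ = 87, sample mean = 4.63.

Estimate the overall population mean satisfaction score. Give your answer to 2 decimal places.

4.39

x̄_st = (Σ Nₕx̄ₕ) / (Σ Nₕ) = (135·3.79 + 69·4.75 + 67·4.71 + 135·4.72 + 91·4.07 + 87·4.63) / 584
= 2565.35 / 584 = 4.3927... → 4.39.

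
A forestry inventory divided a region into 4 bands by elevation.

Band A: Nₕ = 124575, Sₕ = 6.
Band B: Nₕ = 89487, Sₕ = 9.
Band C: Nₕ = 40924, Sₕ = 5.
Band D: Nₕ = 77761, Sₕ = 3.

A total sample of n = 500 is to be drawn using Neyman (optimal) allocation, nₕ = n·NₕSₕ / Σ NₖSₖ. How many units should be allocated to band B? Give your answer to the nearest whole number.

A: NₕSₕ = 124575·6 = 747450
B: NₕSₕ = 89487·9 = 805383
C: NₕSₕ = 40924·5 = 204620
D: NₕSₕ = 77761·3 = 233283
Σ NₕSₕ = 1990736.
n_B = 500·805383/1990736 = 202.283... → 202.

202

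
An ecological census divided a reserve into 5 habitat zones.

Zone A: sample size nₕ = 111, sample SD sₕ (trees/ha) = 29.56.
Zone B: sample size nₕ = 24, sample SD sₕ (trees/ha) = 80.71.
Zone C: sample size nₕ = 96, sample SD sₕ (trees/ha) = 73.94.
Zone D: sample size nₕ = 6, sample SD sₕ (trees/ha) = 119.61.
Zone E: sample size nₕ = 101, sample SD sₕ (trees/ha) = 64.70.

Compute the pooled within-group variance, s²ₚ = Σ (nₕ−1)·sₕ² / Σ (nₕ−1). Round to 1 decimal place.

3770.2

A: (111−1)·29.56² = 110·873.7936 = 96117.296
B: (24−1)·80.71² = 23·6514.1041 = 149824.3943
C: (96−1)·73.94² = 95·5467.1236 = 519376.742
D: (6−1)·119.61² = 5·14306.5521 = 71532.7605
E: (101−1)·64.70² = 100·4186.09 = 418609
Numerator = 1255460.1928; denominator = Σ(nₕ−1) = 333.
s²ₚ = 1255460.1928/333 = 3770.151... → 3770.2.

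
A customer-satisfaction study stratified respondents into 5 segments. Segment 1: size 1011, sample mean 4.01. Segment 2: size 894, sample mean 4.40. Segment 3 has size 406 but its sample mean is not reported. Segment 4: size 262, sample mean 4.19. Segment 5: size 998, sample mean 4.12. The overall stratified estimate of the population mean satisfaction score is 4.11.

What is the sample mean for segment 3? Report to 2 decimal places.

Σ Nₕx̄ₕ = N·μ, so 406·x̄_3 = 3571·4.11 − (1011·4.01 + 894·4.40 + 262·4.19 + 998·4.12).
= 14676.81 − 13197.25 = 1479.56.
x̄_3 = 1479.56 / 406 = 3.6442... → 3.64.

3.64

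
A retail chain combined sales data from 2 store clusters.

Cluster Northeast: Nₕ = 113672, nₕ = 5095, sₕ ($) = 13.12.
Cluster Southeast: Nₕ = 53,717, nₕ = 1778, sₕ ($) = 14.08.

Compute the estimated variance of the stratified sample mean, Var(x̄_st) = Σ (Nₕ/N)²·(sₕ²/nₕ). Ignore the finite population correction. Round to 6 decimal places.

0.027063

N = 167389; Wₕ = Nₕ/N.
cluster Northeast: (113672/167389)²·13.12²/5095 = 0.015580330
cluster Southeast: (53717/167389)²·14.08²/1778 = 0.011482679
Sum = 0.027063009 → 0.027063.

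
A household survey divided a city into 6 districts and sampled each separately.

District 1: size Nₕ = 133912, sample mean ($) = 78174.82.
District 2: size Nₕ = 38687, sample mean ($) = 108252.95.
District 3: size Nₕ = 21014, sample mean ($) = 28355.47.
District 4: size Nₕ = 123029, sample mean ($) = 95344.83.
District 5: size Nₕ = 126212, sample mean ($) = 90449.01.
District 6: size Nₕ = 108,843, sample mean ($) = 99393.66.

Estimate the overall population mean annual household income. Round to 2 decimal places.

89209.52

N = 551697; weights Wₕ = Nₕ/N = (0.2427, 0.0701, 0.0381, 0.2230, 0.2288, 0.1973).
x̄_st = Σ Wₕ·x̄ₕ = 0.2427·78174.82 + 0.0701·108252.95 + 0.0381·28355.47 + 0.2230·95344.83 + 0.2288·90449.01 + 0.1973·99393.66 ≈ 89209.5188...
→ 89209.52.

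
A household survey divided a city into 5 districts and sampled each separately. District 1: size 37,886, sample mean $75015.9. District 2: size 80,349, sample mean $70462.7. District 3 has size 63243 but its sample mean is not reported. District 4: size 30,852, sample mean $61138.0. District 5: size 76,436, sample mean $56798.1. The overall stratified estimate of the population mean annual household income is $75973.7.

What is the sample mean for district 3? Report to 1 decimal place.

113962.2

Σ Nₕx̄ₕ = N·μ, so 63243·x̄_3 = 288766·75973.7 − (37886·75015.9 + 80349·70462.7 + 30852·61138.0 + 76436·56798.1).
= 21938621454.2 − 14731309017.3 = 7207312436.9.
x̄_3 = 7207312436.9 / 63243 = 113962.216... → 113962.2.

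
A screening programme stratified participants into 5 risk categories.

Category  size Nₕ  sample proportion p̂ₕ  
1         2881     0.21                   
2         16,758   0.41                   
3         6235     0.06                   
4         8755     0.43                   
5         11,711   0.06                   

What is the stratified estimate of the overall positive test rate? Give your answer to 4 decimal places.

0.2658

Wₕ = Nₕ/N with N = 46340: 0.0622, 0.3616, 0.1345, 0.1889, 0.2527.
p̂_st = 0.0622·0.21 + 0.3616·0.41 + 0.1345·0.06 + 0.1889·0.43 + 0.2527·0.06 ≈ 0.265801... → 0.2658.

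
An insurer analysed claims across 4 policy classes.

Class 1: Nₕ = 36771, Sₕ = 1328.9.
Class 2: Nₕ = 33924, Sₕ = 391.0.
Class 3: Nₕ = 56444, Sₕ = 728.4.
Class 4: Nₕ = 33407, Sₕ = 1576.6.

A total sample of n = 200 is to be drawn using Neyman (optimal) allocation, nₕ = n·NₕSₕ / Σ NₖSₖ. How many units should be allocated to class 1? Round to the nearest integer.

63

Σ NₕSₕ = 36771·1328.9 + 33924·391.0 + 56444·728.4 + 33407·1576.6 = 155912551.7.
Share for 1: 48864981.9/155912551.7 = 0.31341.
n_1 = 200 × 0.31341 = 62.683... → 63.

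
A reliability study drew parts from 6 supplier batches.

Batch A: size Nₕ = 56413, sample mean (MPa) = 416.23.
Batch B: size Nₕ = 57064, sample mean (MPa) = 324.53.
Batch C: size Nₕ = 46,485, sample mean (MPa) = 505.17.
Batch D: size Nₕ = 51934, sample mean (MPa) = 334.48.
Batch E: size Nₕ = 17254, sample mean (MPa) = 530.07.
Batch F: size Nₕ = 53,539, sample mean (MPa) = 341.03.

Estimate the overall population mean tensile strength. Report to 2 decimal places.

390.03

x̄_st = (Σ Nₕx̄ₕ) / (Σ Nₕ) = (56413·416.23 + 57064·324.53 + 46485·505.17 + 51934·334.48 + 17254·530.07 + 53539·341.03) / 282689
= 110257707.63 / 282689 = 390.0318... → 390.03.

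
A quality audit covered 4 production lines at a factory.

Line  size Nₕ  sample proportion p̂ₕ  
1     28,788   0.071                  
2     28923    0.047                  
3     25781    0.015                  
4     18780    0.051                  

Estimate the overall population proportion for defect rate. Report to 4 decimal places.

N = 28788 + 28923 + 25781 + 18780 = 102272.
Overall proportion = Σ (Nₕ/N)·p̂ₕ.
Σ Nₕp̂ₕ = 2043.948 + 1359.381 + 386.715 + 957.78 = 4747.824.
4747.824 / 102272 = 0.046423... → 0.0464.

0.0464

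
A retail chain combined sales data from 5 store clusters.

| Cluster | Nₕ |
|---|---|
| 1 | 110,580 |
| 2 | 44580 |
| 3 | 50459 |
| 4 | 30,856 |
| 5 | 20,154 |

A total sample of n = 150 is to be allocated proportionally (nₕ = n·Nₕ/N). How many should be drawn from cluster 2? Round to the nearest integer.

26

N = 110580 + 44580 + 50459 + 30856 + 20154 = 256629.
n_2 = 150·44580/256629 = 26.057... → 26.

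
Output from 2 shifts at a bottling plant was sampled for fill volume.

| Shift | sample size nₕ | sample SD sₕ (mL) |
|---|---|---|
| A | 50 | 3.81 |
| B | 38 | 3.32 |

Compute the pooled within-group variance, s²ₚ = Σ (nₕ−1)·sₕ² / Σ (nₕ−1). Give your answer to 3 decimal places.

13.013

Degrees of freedom: 49 + 37 = 86.
Σ(nₕ−1)sₕ² = 49·14.5161 + 37·11.0224 = 1119.1177.
s²ₚ = 1119.1177 / 86 = 13.01300... → 13.013.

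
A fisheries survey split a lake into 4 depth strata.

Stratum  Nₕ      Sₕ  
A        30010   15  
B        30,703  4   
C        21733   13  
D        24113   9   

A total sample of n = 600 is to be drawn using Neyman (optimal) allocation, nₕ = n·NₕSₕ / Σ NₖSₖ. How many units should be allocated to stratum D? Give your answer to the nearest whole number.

A: NₕSₕ = 30010·15 = 450150
B: NₕSₕ = 30703·4 = 122812
C: NₕSₕ = 21733·13 = 282529
D: NₕSₕ = 24113·9 = 217017
Σ NₕSₕ = 1072508.
n_D = 600·217017/1072508 = 121.407... → 121.

121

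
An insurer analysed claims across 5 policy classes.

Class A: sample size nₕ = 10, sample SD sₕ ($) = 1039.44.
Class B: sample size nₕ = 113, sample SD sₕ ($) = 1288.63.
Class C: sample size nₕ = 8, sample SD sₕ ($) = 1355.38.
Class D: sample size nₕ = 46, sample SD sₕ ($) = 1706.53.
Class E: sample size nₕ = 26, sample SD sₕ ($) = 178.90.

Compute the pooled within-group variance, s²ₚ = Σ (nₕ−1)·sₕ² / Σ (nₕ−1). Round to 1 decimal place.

A: (10−1)·1039.44² = 9·1080435.5136 = 9723919.6224
B: (113−1)·1288.63² = 112·1660567.2769 = 185983535.0128
C: (8−1)·1355.38² = 7·1837054.9444 = 12859384.6108
D: (46−1)·1706.53² = 45·2912244.6409 = 131051008.8405
E: (26−1)·178.90² = 25·32005.21 = 800130.25
Numerator = 340417978.3365; denominator = Σ(nₕ−1) = 198.
s²ₚ = 340417978.3365/198 = 1719282.719... → 1719282.7.

1719282.7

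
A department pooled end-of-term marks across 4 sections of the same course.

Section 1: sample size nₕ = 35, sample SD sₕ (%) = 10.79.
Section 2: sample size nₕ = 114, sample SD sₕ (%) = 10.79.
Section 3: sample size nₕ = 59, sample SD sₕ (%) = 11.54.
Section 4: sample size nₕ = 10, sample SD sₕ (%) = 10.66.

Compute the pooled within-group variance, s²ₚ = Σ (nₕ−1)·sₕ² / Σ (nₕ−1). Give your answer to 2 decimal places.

1: (35−1)·10.79² = 34·116.4241 = 3958.4194
2: (114−1)·10.79² = 113·116.4241 = 13155.9233
3: (59−1)·11.54² = 58·133.1716 = 7723.9528
4: (10−1)·10.66² = 9·113.6356 = 1022.7204
Numerator = 25861.0159; denominator = Σ(nₕ−1) = 214.
s²ₚ = 25861.0159/214 = 120.8459... → 120.85.

120.85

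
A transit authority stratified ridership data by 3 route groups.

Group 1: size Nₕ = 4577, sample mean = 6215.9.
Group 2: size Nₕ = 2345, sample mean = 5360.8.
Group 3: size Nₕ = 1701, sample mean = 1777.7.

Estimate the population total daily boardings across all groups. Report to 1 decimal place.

44045118.0

Estimate total by summing Nₕ·x̄ₕ over strata.
4577·6215.9 + 2345·5360.8 + 1701·1777.7 = 28450174.3 + 12571076 + 3023867.7 = 44045118.0.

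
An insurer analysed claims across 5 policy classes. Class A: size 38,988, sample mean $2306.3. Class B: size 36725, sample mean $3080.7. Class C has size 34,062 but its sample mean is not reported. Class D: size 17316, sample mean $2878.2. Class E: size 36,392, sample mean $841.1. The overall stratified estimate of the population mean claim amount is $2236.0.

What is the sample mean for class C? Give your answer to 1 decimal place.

2408.6

Σ Nₕx̄ₕ = N·μ, so 34062·x̄_C = 163483·2236.0 − (38988·2306.3 + 36725·3080.7 + 17316·2878.2 + 36392·841.1).
= 365547988 − 283504954.3 = 82043033.7.
x̄_C = 82043033.7 / 34062 = 2408.638... → 2408.6.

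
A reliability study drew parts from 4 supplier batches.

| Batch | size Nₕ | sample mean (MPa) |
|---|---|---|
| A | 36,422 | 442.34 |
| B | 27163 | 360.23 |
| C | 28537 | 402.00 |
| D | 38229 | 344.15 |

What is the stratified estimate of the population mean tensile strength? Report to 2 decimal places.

N = 130351; weights Wₕ = Nₕ/N = (0.2794, 0.2084, 0.2189, 0.2933).
x̄_st = Σ Wₕ·x̄ₕ = 0.2794·442.34 + 0.2084·360.23 + 0.2189·402.00 + 0.2933·344.15 ≈ 387.6013...
→ 387.60.

387.60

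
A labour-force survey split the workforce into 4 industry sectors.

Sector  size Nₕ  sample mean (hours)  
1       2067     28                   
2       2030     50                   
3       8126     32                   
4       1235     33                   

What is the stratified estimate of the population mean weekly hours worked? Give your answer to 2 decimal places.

N = 2067 + 2030 + 8126 + 1235 = 13458.
Weight each subgroup mean by Nₕ/N and sum.
Σ Nₕx̄ₕ = 2067·28 + 2030·50 + 8126·32 + 1235·33 = 57876 + 101500 + 260032 + 40755 = 460163.
Divide by N: 460163 / 13458 = 34.1925... → 34.19.

34.19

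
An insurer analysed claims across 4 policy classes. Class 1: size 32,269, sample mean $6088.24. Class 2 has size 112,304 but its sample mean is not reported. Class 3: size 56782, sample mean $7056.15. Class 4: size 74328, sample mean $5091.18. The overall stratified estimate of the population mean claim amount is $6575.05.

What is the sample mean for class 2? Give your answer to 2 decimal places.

7453.77

N = 32269 + 112304 + 56782 + 74328 = 275683.
Overall total = μ·N = 6575.05·275683 = 1812629509.15.
Subtract the known strata: 32269·6088.24 + 56782·7056.15 + 74328·5091.18 = 975540952.9.
Remaining total for class 2: 1812629509.15 − 975540952.9 = 837088556.25.
Divide by its size: 837088556.25 / 112304 = 7453.7733... → 7453.77.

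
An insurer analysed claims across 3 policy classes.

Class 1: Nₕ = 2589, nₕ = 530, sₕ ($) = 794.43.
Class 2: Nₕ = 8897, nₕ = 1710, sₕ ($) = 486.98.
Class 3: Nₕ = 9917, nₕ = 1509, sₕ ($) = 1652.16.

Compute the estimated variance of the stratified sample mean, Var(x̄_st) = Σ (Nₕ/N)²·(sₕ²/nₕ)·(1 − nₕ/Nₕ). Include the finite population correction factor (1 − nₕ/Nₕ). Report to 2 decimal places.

N = 21403. Term for each stratum: Wₕ²sₕ²/nₕ·(1−nₕ/Nₕ).
Var(x̄_st) = 13.85717 + 19.35834 + 329.25978 = 362.47528 → 362.48.

362.48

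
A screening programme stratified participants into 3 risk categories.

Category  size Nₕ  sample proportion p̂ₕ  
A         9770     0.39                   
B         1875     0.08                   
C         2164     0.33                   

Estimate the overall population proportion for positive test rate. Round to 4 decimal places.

0.3385

Wₕ = Nₕ/N with N = 13809: 0.7075, 0.1358, 0.1567.
p̂_st = 0.7075·0.39 + 0.1358·0.08 + 0.1567·0.33 ≈ 0.338505... → 0.3385.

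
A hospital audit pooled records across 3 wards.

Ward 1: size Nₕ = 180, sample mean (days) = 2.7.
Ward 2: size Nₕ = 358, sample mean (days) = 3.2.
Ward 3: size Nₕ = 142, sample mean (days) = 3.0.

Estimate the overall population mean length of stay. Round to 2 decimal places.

x̄_st = (Σ Nₕx̄ₕ) / (Σ Nₕ) = (180·2.7 + 358·3.2 + 142·3.0) / 680
= 2057.6 / 680 = 3.0259... → 3.03.

3.03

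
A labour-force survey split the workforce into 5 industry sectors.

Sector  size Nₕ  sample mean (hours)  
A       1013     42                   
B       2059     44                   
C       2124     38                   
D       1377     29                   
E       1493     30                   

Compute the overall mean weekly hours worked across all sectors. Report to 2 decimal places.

37.02

N = 1013 + 2059 + 2124 + 1377 + 1493 = 8066.
The stratified mean weights each stratum mean by its population share Nₕ/N.
Σ Nₕx̄ₕ = 1013·42 + 2059·44 + 2124·38 + 1377·29 + 1493·30 = 42546 + 90596 + 80712 + 39933 + 44790 = 298577.
Divide by N: 298577 / 8066 = 37.0167... → 37.02.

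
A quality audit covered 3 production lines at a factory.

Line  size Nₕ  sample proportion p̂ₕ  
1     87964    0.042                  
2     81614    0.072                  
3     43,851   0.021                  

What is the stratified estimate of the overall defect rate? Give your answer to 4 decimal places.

Wₕ = Nₕ/N with N = 213429: 0.4121, 0.3824, 0.2055.
p̂_st = 0.4121·0.042 + 0.3824·0.072 + 0.2055·0.021 ≈ 0.049157... → 0.0492.

0.0492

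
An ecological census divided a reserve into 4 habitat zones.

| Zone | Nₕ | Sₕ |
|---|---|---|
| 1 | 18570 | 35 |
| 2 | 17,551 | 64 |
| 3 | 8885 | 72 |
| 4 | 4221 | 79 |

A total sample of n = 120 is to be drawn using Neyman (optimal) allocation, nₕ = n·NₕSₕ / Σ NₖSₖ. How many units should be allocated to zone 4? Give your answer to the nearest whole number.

1: NₕSₕ = 18570·35 = 649950
2: NₕSₕ = 17551·64 = 1123264
3: NₕSₕ = 8885·72 = 639720
4: NₕSₕ = 4221·79 = 333459
Σ NₕSₕ = 2746393.
n_4 = 120·333459/2746393 = 14.570... → 15.

15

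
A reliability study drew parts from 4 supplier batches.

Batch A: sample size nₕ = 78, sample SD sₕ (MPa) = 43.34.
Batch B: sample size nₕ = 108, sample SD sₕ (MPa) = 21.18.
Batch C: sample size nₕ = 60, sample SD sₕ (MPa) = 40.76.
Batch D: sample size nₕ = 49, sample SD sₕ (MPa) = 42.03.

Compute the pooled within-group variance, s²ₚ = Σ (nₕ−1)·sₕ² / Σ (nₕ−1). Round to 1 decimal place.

1290.2

Degrees of freedom: 77 + 107 + 59 + 48 = 291.
Σ(nₕ−1)sₕ² = 77·1878.3556 + 107·448.5924 + 59·1661.3776 + 48·1766.5209 = 375447.0496.
s²ₚ = 375447.0496 / 291 = 1290.196... → 1290.2.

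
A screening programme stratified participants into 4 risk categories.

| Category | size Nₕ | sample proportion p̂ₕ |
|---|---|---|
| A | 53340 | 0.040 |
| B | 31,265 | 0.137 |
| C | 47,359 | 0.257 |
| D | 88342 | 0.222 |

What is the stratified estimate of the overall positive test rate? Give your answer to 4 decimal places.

0.1734

N = 53340 + 31265 + 47359 + 88342 = 220306.
Overall proportion = Σ (Nₕ/N)·p̂ₕ.
Σ Nₕp̂ₕ = 2133.6 + 4283.305 + 12171.263 + 19611.924 = 38200.092.
38200.092 / 220306 = 0.173396... → 0.1734.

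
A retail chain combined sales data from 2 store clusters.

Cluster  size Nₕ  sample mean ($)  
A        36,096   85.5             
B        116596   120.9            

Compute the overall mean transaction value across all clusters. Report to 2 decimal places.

112.53

x̄_st = (Σ Nₕx̄ₕ) / (Σ Nₕ) = (36096·85.5 + 116596·120.9) / 152692
= 17182664.4 / 152692 = 112.5315... → 112.53.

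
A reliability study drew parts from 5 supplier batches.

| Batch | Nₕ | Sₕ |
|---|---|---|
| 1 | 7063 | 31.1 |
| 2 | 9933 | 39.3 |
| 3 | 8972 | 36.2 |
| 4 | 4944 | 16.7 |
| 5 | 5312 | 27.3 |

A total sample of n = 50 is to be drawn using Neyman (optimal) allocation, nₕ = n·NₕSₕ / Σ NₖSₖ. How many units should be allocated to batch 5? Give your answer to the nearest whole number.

6

1: NₕSₕ = 7063·31.1 = 219659.3
2: NₕSₕ = 9933·39.3 = 390366.9
3: NₕSₕ = 8972·36.2 = 324786.4
4: NₕSₕ = 4944·16.7 = 82564.8
5: NₕSₕ = 5312·27.3 = 145017.6
Σ NₕSₕ = 1162395.
n_5 = 50·145017.6/1162395 = 6.238... → 6.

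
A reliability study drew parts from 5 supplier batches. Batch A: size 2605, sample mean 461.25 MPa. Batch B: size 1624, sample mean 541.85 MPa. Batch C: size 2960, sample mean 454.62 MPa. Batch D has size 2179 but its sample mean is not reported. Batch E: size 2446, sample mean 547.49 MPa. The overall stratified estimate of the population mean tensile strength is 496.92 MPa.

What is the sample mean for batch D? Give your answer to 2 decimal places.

N = 2605 + 1624 + 2960 + 2179 + 2446 = 11814.
Overall total = μ·N = 496.92·11814 = 5870612.88.
Subtract the known strata: 2605·461.25 + 1624·541.85 + 2960·454.62 + 2446·547.49 = 4766356.39.
Remaining total for batch D: 5870612.88 − 4766356.39 = 1104256.49.
Divide by its size: 1104256.49 / 2179 = 506.7721... → 506.77.

506.77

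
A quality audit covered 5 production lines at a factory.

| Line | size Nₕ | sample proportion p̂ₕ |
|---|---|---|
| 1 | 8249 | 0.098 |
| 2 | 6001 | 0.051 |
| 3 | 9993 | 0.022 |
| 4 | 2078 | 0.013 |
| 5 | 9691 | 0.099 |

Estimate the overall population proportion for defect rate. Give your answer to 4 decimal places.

0.0644

Wₕ = Nₕ/N with N = 36012: 0.2291, 0.1666, 0.2775, 0.0577, 0.2691.
p̂_st = 0.2291·0.098 + 0.1666·0.051 + 0.2775·0.022 + 0.0577·0.013 + 0.2691·0.099 ≈ 0.064443... → 0.0644.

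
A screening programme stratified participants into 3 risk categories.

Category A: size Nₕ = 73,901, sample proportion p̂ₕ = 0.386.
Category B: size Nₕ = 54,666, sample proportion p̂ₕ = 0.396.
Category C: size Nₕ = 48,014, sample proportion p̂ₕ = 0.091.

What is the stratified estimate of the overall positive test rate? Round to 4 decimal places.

0.3089

N = 73901 + 54666 + 48014 = 176581.
Overall proportion = Σ (Nₕ/N)·p̂ₕ.
Σ Nₕp̂ₕ = 28525.786 + 21647.736 + 4369.274 = 54542.796.
54542.796 / 176581 = 0.308883... → 0.3089.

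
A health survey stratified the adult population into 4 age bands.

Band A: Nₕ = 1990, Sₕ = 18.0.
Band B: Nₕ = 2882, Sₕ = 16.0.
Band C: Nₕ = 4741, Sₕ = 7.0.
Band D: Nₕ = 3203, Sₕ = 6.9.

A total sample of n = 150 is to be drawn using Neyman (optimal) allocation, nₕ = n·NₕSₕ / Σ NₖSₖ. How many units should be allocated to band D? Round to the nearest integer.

Σ NₕSₕ = 1990·18.0 + 2882·16.0 + 4741·7.0 + 3203·6.9 = 137219.7.
Share for D: 22100.7/137219.7 = 0.16106.
n_D = 150 × 0.16106 = 24.159... → 24.

24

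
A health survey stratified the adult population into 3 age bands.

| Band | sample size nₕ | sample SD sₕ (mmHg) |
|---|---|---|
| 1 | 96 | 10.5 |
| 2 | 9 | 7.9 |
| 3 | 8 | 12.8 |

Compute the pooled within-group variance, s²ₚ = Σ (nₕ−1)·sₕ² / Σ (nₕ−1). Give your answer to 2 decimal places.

110.18

1: (96−1)·10.5² = 95·110.25 = 10473.75
2: (9−1)·7.9² = 8·62.41 = 499.28
3: (8−1)·12.8² = 7·163.84 = 1146.88
Numerator = 12119.91; denominator = Σ(nₕ−1) = 110.
s²ₚ = 12119.91/110 = 110.181 → 110.18.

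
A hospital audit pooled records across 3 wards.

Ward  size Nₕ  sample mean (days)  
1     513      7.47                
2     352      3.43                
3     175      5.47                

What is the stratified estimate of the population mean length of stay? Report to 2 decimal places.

5.77

x̄_st = (Σ Nₕx̄ₕ) / (Σ Nₕ) = (513·7.47 + 352·3.43 + 175·5.47) / 1040
= 5996.72 / 1040 = 5.7661... → 5.77.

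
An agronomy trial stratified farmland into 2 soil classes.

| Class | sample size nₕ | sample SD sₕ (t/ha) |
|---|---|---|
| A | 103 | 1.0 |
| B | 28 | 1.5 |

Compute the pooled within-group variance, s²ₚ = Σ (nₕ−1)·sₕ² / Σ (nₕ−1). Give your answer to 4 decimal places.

1.2616

Degrees of freedom: 102 + 27 = 129.
Σ(nₕ−1)sₕ² = 102·1 + 27·2.25 = 162.75.
s²ₚ = 162.75 / 129 = 1.261628... → 1.2616.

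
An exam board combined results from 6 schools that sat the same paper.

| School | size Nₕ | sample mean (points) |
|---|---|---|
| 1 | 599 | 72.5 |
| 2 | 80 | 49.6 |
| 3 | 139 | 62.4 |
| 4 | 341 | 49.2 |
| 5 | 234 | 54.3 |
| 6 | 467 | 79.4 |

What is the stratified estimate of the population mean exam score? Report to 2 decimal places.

N = 599 + 80 + 139 + 341 + 234 + 467 = 1860.
Overall mean = Σ (Nₕ/N)·x̄ₕ — weight by population share, not a simple average.
Σ Nₕx̄ₕ = 599·72.5 + 80·49.6 + 139·62.4 + 341·49.2 + 234·54.3 + 467·79.4 = 43427.5 + 3968 + 8673.6 + 16777.2 + 12706.2 + 37079.8 = 122632.3.
Divide by N: 122632.3 / 1860 = 65.9313... → 65.93.

65.93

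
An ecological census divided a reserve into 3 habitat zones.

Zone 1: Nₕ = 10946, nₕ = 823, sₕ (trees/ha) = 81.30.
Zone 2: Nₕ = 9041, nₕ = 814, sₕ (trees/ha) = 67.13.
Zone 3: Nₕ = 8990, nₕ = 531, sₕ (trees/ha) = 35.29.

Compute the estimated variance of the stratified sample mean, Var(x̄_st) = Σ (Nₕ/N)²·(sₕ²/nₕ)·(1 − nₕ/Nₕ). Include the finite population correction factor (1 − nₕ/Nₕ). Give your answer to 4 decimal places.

N = 28977; Wₕ = Nₕ/N.
zone 1: (10946/28977)²·81.30²/823·(1 − 823/10946) = 1.0598370
zone 2: (9041/28977)²·67.13²/814·(1 − 814/9041) = 0.4904108
zone 3: (8990/28977)²·35.29²/531·(1 − 531/8990) = 0.2124128
Sum = 1.7626606 → 1.7627.

1.7627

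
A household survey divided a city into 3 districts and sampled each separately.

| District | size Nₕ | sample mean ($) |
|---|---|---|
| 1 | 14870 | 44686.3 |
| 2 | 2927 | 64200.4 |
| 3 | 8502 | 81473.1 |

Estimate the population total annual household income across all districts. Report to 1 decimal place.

1: 14870·44686.3 = 664485281
2: 2927·64200.4 = 187914570.8
3: 8502·81473.1 = 692684296.2
τ̂ = Σ Nₕx̄ₕ = 1545084148.0.

1545084148.0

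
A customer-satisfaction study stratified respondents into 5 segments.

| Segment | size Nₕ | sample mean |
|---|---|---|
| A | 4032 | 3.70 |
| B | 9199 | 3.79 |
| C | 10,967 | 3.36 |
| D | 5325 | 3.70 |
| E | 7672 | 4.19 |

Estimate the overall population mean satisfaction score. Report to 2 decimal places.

x̄_st = (Σ Nₕx̄ₕ) / (Σ Nₕ) = (4032·3.70 + 9199·3.79 + 10967·3.36 + 5325·3.70 + 7672·4.19) / 37195
= 138479.91 / 37195 = 3.7231... → 3.72.

3.72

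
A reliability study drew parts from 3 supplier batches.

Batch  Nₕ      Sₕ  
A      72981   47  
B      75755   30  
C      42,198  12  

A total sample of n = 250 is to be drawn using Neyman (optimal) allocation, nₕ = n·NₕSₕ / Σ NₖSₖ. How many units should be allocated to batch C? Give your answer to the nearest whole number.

20

A: NₕSₕ = 72981·47 = 3430107
B: NₕSₕ = 75755·30 = 2272650
C: NₕSₕ = 42198·12 = 506376
Σ NₕSₕ = 6209133.
n_C = 250·506376/6209133 = 20.388... → 20.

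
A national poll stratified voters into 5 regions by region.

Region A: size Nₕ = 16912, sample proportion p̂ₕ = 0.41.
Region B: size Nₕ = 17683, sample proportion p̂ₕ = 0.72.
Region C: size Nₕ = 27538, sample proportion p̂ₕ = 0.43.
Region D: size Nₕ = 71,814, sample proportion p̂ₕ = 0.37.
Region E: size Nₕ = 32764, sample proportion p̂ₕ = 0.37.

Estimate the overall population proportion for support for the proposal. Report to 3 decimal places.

Wₕ = Nₕ/N with N = 166711: 0.1014, 0.1061, 0.1652, 0.4308, 0.1965.
p̂_st = 0.1014·0.41 + 0.1061·0.72 + 0.1652·0.43 + 0.4308·0.37 + 0.1965·0.37 ≈ 0.42109... → 0.421.

0.421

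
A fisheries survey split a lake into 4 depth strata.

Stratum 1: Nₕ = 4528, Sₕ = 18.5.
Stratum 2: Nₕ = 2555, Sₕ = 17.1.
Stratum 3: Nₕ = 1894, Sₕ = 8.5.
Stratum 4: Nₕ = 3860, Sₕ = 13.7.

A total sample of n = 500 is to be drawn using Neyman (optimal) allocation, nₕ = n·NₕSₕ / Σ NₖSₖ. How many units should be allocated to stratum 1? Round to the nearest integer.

Σ NₕSₕ = 4528·18.5 + 2555·17.1 + 1894·8.5 + 3860·13.7 = 196439.5.
Share for 1: 83768/196439.5 = 0.42643.
n_1 = 500 × 0.42643 = 213.216... → 213.

213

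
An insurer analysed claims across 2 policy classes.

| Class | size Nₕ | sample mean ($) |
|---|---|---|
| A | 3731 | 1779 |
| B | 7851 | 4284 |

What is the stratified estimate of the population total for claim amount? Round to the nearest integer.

A: 3731·1779 = 6637449
B: 7851·4284 = 33633684
τ̂ = Σ Nₕx̄ₕ = 40271133.

40271133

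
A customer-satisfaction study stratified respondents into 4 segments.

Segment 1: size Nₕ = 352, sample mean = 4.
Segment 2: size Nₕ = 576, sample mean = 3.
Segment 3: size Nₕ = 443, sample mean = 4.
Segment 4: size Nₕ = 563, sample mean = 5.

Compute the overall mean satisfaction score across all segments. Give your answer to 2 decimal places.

3.99

N = 352 + 576 + 443 + 563 = 1934.
Weight each subgroup mean by Nₕ/N and sum.
Σ Nₕx̄ₕ = 352·4 + 576·3 + 443·4 + 563·5 = 1408 + 1728 + 1772 + 2815 = 7723.
Divide by N: 7723 / 1934 = 3.9933... → 3.99.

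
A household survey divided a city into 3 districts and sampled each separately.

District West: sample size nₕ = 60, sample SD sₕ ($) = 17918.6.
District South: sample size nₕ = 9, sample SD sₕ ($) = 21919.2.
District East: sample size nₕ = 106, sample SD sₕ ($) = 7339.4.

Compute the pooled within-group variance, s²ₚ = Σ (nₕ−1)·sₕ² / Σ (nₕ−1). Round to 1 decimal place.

165366983.5

West: (60−1)·17918.6² = 59·321076225.96 = 18943497331.64
South: (9−1)·21919.2² = 8·480451328.64 = 3843610629.12
East: (106−1)·7339.4² = 105·53866792.36 = 5656013197.8
Numerator = 28443121158.56; denominator = Σ(nₕ−1) = 172.
s²ₚ = 28443121158.56/172 = 165366983.48 → 165366983.5.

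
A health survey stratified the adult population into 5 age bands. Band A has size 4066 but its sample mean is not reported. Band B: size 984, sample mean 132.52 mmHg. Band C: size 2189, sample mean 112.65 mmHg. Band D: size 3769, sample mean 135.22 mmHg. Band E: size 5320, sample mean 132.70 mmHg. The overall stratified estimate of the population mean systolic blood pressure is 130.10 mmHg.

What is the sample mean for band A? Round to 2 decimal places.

130.76

Σ Nₕx̄ₕ = N·μ, so 4066·x̄_A = 16328·130.10 − (984·132.52 + 2189·112.65 + 3769·135.22 + 5320·132.70).
= 2124272.8 − 1592598.71 = 531674.09.
x̄_A = 531674.09 / 4066 = 130.7610... → 130.76.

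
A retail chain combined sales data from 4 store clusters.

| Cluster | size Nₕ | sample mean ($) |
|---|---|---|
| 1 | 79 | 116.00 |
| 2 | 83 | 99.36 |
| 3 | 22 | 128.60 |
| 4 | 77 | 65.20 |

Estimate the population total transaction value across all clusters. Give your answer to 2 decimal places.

25260.48

Estimate total by summing Nₕ·x̄ₕ over strata.
79·116.00 + 83·99.36 + 22·128.60 + 77·65.20 = 9164 + 8246.88 + 2829.2 + 5020.4 = 25260.48.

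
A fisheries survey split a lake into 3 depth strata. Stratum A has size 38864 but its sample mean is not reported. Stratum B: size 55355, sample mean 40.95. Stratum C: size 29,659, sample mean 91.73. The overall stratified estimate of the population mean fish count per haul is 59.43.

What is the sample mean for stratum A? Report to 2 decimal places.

61.10

Σ Nₕx̄ₕ = N·μ, so 38864·x̄_A = 123878·59.43 − (55355·40.95 + 29659·91.73).
= 7362069.54 − 4987407.32 = 2374662.22.
x̄_A = 2374662.22 / 38864 = 61.1018... → 61.10.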